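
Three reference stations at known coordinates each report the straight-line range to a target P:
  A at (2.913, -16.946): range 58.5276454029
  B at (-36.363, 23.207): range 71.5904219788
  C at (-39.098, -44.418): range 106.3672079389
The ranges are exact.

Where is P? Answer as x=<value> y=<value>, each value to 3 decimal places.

x=34.657 y=32.225

eq1: (x − 2.913)² + (y + 16.946)² = 58.5276454029²
eq2: (x + 36.363)² + (y − 23.207)² = 71.5904219788²
eq3: (x + 39.098)² + (y + 44.418)² = 106.3672079389²
eq2−eq3, eq2−eq1 (x²,y² cancel):
  -5.470·x − 135.250·y = -4548.014696
  78.552·x − 80.306·y = 134.523110
det = -5.470·-80.306 − -135.250·78.552 = 11063.431820
x = (-4548.014696·-80.306 − -135.250·134.523110) / 11063.431820 = 34.657159
y = (-5.470·134.523110 − -4548.014696·78.552) / 11063.431820 = 32.225065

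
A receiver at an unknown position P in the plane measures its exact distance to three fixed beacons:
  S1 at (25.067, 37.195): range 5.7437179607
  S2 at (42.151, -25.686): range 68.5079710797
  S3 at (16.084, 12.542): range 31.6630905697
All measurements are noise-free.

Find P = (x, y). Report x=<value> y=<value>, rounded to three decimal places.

x=28.849 y=41.518

eq1: (x − 25.067)² + (y − 37.195)² = 5.7437179607²
eq2: (x − 42.151)² + (y + 25.686)² = 68.5079710797²
eq3: (x − 16.084)² + (y − 12.542)² = 31.6630905697²
eq3−eq1, eq3−eq2 (x²,y² cancel):
  17.966·x + 49.306·y = 2565.386702
  52.134·x − 76.456·y = -1670.310220
det = 17.966·-76.456 − 49.306·52.134 = -3944.127500
x = (2565.386702·-76.456 − 49.306·-1670.310220) / -3944.127500 = 28.848685
y = (17.966·-1670.310220 − 2565.386702·52.134) / -3944.127500 = 41.518096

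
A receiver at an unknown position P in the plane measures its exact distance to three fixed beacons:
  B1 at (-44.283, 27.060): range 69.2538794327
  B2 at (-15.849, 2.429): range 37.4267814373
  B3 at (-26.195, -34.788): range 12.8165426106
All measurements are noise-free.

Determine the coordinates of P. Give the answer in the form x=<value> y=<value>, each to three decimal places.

x=-13.379 y=-34.916

eq1: (x + 44.283)² + (y − 27.060)² = 69.2538794327²
eq2: (x + 15.849)² + (y − 2.429)² = 37.4267814373²
eq3: (x + 26.195)² + (y + 34.788)² = 12.8165426106²
eq1−eq2, eq1−eq3 (x²,y² cancel):
  56.868·x − 49.262·y = 959.199001
  36.176·x − 123.696·y = 3834.991332
det = 56.868·-123.696 − -49.262·36.176 = -5252.242016
x = (959.199001·-123.696 − -49.262·3834.991332) / -5252.242016 = -13.379099
y = (56.868·3834.991332 − 959.199001·36.176) / -5252.242016 = -34.916195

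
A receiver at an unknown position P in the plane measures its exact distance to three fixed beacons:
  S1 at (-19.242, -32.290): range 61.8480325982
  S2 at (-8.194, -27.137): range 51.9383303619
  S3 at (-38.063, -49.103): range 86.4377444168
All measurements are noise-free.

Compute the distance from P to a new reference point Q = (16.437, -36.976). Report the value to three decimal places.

56.710

eq1: (x + 19.242)² + (y + 32.290)² = 61.8480325982²
eq2: (x + 8.194)² + (y + 27.137)² = 51.9383303619²
eq3: (x + 38.063)² + (y + 49.103)² = 86.4377444168²
eq2−eq3, eq2−eq1 (x²,y² cancel):
  -59.738·x − 43.932·y = -1717.555326
  -22.096·x − 10.306·y = -518.248716
det = -59.738·-10.306 − -43.932·-22.096 = -355.061644
x = (-1717.555326·-10.306 − -43.932·-518.248716) / -355.061644 = 14.269571
y = (-59.738·-518.248716 − -1717.555326·-22.096) / -355.061644 = 19.692244
|P − Q| = √((14.269571 − 16.437)² + (19.692244 − -36.976)²) = 56.709679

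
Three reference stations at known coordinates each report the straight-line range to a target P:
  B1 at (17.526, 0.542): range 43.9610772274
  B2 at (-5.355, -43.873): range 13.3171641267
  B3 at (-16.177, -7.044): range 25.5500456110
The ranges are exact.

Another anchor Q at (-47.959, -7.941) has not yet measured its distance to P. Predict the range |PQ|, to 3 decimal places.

43.558

eq1: (x − 17.526)² + (y − 0.542)² = 43.9610772274²
eq2: (x + 5.355)² + (y + 43.873)² = 13.3171641267²
eq3: (x + 16.177)² + (y + 7.044)² = 25.5500456110²
eq1−eq2, eq1−eq3 (x²,y² cancel):
  -45.762·x − 88.830·y = 3401.291165
  -67.406·x − 15.172·y = 1283.630305
det = -45.762·-15.172 − -88.830·-67.406 = -5293.373916
x = (3401.291165·-15.172 − -88.830·1283.630305) / -5293.373916 = -11.792194
y = (-45.762·1283.630305 − 3401.291165·-67.406) / -5293.373916 = -32.214981
|P − Q| = √((-11.792194 − -47.959)² + (-32.214981 − -7.941)²) = 43.557595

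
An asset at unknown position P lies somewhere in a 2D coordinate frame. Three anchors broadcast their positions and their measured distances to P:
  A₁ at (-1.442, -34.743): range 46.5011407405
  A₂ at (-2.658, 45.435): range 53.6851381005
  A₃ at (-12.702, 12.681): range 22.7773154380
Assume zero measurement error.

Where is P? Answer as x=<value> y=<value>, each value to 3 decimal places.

eq1: (x + 1.442)² + (y + 34.743)² = 46.5011407405²
eq2: (x + 2.658)² + (y − 45.435)² = 53.6851381005²
eq3: (x + 12.702)² + (y − 12.681)² = 22.7773154380²
eq1−eq2, eq1−eq3 (x²,y² cancel):
  -2.432·x + 160.356·y = 142.510813
  -22.520·x + 94.848·y = 756.543144
det = -2.432·94.848 − 160.356·-22.520 = 3380.546784
x = (142.510813·94.848 − 160.356·756.543144) / 3380.546784 = -31.888145
y = (-2.432·756.543144 − 142.510813·-22.520) / 3380.546784 = 0.405091

x=-31.888 y=0.405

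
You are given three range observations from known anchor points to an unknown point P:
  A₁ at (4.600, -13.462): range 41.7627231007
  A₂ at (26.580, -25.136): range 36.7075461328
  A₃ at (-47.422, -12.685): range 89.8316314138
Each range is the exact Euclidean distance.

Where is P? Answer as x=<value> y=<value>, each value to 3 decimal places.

x=39.718 y=9.140

eq1: (x − 4.600)² + (y + 13.462)² = 41.7627231007²
eq2: (x − 26.580)² + (y + 25.136)² = 36.7075461328²
eq3: (x + 47.422)² + (y + 12.685)² = 89.8316314138²
eq1−eq3, eq1−eq2 (x²,y² cancel):
  -104.044·x + 1.554·y = -4118.227097
  43.960·x − 23.348·y = 1532.610550
det = -104.044·-23.348 − 1.554·43.960 = 2360.905472
x = (-4118.227097·-23.348 − 1.554·1532.610550) / 2360.905472 = 39.718104
y = (-104.044·1532.610550 − -4118.227097·43.960) / 2360.905472 = 9.139854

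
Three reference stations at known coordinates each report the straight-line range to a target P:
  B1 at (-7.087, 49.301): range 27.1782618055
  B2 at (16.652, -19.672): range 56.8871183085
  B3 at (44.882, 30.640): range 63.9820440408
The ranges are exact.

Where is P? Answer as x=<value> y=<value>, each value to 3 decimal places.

eq1: (x + 7.087)² + (y − 49.301)² = 27.1782618055²
eq2: (x − 16.652)² + (y + 19.672)² = 56.8871183085²
eq3: (x − 44.882)² + (y − 30.640)² = 63.9820440408²
eq3−eq2, eq3−eq1 (x²,y² cancel):
  -56.460·x − 100.624·y = -1431.369106
  -103.938·x + 37.322·y = 2882.654691
det = -56.460·37.322 − -100.624·-103.938 = -12565.857432
x = (-1431.369106·37.322 − -100.624·2882.654691) / -12565.857432 = -18.832196
y = (-56.460·2882.654691 − -1431.369106·-103.938) / -12565.857432 = 24.791649

x=-18.832 y=24.792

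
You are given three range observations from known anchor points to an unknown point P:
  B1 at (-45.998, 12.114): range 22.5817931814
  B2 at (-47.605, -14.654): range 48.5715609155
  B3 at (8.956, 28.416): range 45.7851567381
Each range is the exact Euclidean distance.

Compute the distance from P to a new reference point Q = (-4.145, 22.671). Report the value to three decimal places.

33.988

eq1: (x + 45.998)² + (y − 12.114)² = 22.5817931814²
eq2: (x + 47.605)² + (y + 14.654)² = 48.5715609155²
eq3: (x − 8.956)² + (y − 28.416)² = 45.7851567381²
eq1−eq3, eq1−eq2 (x²,y² cancel):
  109.908·x + 32.604·y = -2961.229202
  -3.214·x − 53.536·y = -1630.848405
det = 109.908·-53.536 − 32.604·-3.214 = -5779.245432
x = (-2961.229202·-53.536 − 32.604·-1630.848405) / -5779.245432 = -36.631867
y = (109.908·-1630.848405 − -2961.229202·-3.214) / -5779.245432 = 32.661821
|P − Q| = √((-36.631867 − -4.145)² + (32.661821 − 22.671)²) = 33.988424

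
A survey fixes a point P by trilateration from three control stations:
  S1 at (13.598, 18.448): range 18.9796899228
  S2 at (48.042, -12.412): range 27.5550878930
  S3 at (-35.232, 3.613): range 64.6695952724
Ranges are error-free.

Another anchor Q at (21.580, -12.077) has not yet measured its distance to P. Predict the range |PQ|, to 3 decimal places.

eq1: (x − 13.598)² + (y − 18.448)² = 18.9796899228²
eq2: (x − 48.042)² + (y + 12.412)² = 27.5550878930²
eq3: (x + 35.232)² + (y − 3.613)² = 64.6695952724²
eq1−eq3, eq1−eq2 (x²,y² cancel):
  -97.660·x − 29.670·y = -3092.814638
  68.888·x − 61.720·y = 1537.802961
det = -97.660·-61.720 − -29.670·68.888 = 8071.482160
x = (-3092.814638·-61.720 − -29.670·1537.802961) / 8071.482160 = 29.302565
y = (-97.660·1537.802961 − -3092.814638·68.888) / 8071.482160 = 7.789892
|P − Q| = √((29.302565 − 21.580)² + (7.789892 − -12.077)²) = 21.315052

21.315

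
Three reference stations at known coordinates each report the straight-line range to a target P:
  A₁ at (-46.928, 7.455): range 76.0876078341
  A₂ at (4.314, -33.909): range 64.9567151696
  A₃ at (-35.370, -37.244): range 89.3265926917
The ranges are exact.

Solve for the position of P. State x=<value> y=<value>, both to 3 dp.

eq1: (x + 46.928)² + (y − 7.455)² = 76.0876078341²
eq2: (x − 4.314)² + (y + 33.909)² = 64.9567151696²
eq3: (x + 35.370)² + (y + 37.244)² = 89.3265926917²
eq1−eq3, eq1−eq2 (x²,y² cancel):
  23.116·x − 89.398·y = -1809.577869
  102.484·x − 82.728·y = 480.565888
det = 23.116·-82.728 − -89.398·102.484 = 7249.524184
x = (-1809.577869·-82.728 − -89.398·480.565888) / 7249.524184 = 26.576142
y = (23.116·480.565888 − -1809.577869·102.484) / 7249.524184 = 27.113716

x=26.576 y=27.114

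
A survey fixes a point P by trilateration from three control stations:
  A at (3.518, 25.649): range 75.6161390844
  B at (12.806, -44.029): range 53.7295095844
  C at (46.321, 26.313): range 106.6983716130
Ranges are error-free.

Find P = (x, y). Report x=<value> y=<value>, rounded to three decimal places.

x=-40.315 y=-35.966

eq1: (x − 3.518)² + (y − 25.649)² = 75.6161390844²
eq2: (x − 12.806)² + (y + 44.029)² = 53.7295095844²
eq3: (x − 46.321)² + (y − 26.313)² = 106.6983716130²
eq3−eq1, eq3−eq2 (x²,y² cancel):
  -85.606·x − 1.328·y = 3498.980530
  -67.030·x − 140.684·y = 7762.219772
det = -85.606·-140.684 − -1.328·-67.030 = 11954.378664
x = (3498.980530·-140.684 − -1.328·7762.219772) / 11954.378664 = -40.315132
y = (-85.606·7762.219772 − 3498.980530·-67.030) / 11954.378664 = -35.966396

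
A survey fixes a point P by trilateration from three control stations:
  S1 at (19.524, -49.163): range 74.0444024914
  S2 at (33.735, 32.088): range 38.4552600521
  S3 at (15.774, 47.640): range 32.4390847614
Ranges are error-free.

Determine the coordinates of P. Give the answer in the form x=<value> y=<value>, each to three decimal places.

eq1: (x − 19.524)² + (y + 49.163)² = 74.0444024914²
eq2: (x − 33.735)² + (y − 32.088)² = 38.4552600521²
eq3: (x − 15.774)² + (y − 47.640)² = 32.4390847614²
eq3−eq2, eq3−eq1 (x²,y² cancel):
  35.922·x − 31.104·y = -777.211513
  7.500·x − 193.606·y = -4150.480851
det = 35.922·-193.606 − -31.104·7.500 = -6721.434732
x = (-777.211513·-193.606 − -31.104·-4150.480851) / -6721.434732 = -3.180311
y = (35.922·-4150.480851 − -777.211513·7.500) / -6721.434732 = 21.314569

x=-3.180 y=21.315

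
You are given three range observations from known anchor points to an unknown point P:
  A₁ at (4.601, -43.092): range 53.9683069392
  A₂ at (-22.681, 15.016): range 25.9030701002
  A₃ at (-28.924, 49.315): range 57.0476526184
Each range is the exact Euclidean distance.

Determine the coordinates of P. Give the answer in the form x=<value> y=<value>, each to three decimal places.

eq1: (x − 4.601)² + (y + 43.092)² = 53.9683069392²
eq2: (x + 22.681)² + (y − 15.016)² = 25.9030701002²
eq3: (x + 28.924)² + (y − 49.315)² = 57.0476526184²
eq3−eq1, eq3−eq2 (x²,y² cancel):
  67.050·x − 184.814·y = -1048.620821
  12.486·x − 68.598·y = 54.806645
det = 67.050·-68.598 − -184.814·12.486 = -2291.908296
x = (-1048.620821·-68.598 − -184.814·54.806645) / -2291.908296 = -35.805240
y = (67.050·54.806645 − -1048.620821·12.486) / -2291.908296 = -7.316115

x=-35.805 y=-7.316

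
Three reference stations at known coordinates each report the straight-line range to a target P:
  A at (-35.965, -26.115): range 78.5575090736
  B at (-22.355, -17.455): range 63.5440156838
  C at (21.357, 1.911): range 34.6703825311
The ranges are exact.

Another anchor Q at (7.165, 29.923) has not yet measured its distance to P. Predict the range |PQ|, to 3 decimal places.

7.905

eq1: (x + 35.965)² + (y + 26.115)² = 78.5575090736²
eq2: (x + 22.355)² + (y + 17.455)² = 63.5440156838²
eq3: (x − 21.357)² + (y − 1.911)² = 34.6703825311²
eq1−eq2, eq1−eq3 (x²,y² cancel):
  27.220·x + 17.320·y = 962.388903
  114.644·x + 56.052·y = 3453.545727
det = 27.220·56.052 − 17.320·114.644 = -459.898640
x = (962.388903·56.052 − 17.320·3453.545727) / -459.898640 = 12.767138
y = (27.220·3453.545727 − 962.388903·114.644) / -459.898640 = 35.500428
|P − Q| = √((12.767138 − 7.165)² + (35.500428 − 29.923)²) = 7.905166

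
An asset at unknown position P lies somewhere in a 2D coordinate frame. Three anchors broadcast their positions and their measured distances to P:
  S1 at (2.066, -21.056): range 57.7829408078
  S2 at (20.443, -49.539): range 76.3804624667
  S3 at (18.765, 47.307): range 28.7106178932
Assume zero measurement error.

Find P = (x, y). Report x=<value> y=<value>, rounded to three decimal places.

x=36.899 y=25.048

eq1: (x − 2.066)² + (y + 21.056)² = 57.7829408078²
eq2: (x − 20.443)² + (y + 49.539)² = 76.3804624667²
eq3: (x − 18.765)² + (y − 47.307)² = 28.7106178932²
eq3−eq2, eq3−eq1 (x²,y² cancel):
  3.356·x − 193.692·y = -4727.724171
  -33.398·x − 136.726·y = -4657.022651
det = 3.356·-136.726 − -193.692·-33.398 = -6927.777872
x = (-4727.724171·-136.726 − -193.692·-4657.022651) / -6927.777872 = 36.898587
y = (3.356·-4657.022651 − -4727.724171·-33.398) / -6927.777872 = 25.047786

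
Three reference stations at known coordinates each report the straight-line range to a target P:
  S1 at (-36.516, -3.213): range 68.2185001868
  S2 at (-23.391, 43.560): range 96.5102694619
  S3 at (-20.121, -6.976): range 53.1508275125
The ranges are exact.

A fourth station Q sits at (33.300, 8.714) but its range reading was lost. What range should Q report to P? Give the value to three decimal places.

54.024

eq1: (x + 36.516)² + (y + 3.213)² = 68.2185001868²
eq2: (x + 23.391)² + (y − 43.560)² = 96.5102694619²
eq3: (x + 20.121)² + (y + 6.976)² = 53.1508275125²
eq1−eq2, eq1−eq3 (x²,y² cancel):
  26.250·x + 93.546·y = -3559.597488
  32.790·x − 7.526·y = 938.530894
det = 26.250·-7.526 − 93.546·32.790 = -3264.930840
x = (-3559.597488·-7.526 − 93.546·938.530894) / -3264.930840 = 18.685321
y = (26.250·938.530894 − -3559.597488·32.790) / -3264.930840 = -43.295140
|P − Q| = √((18.685321 − 33.300)² + (-43.295140 − 8.714)²) = 54.023509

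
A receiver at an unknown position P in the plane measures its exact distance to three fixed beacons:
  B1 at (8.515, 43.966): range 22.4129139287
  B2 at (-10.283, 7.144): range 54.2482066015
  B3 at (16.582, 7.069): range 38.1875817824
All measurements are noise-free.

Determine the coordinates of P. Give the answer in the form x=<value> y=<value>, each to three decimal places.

eq1: (x − 8.515)² + (y − 43.966)² = 22.4129139287²
eq2: (x + 10.283)² + (y − 7.144)² = 54.2482066015²
eq3: (x − 16.582)² + (y − 7.069)² = 38.1875817824²
eq3−eq1, eq3−eq2 (x²,y² cancel):
  -16.134·x + 73.794·y = 2636.533588
  -53.730·x + 0.150·y = -1652.733177
det = -16.134·0.150 − 73.794·-53.730 = 3962.531520
x = (2636.533588·0.150 − 73.794·-1652.733177) / 3962.531520 = 30.878561
y = (-16.134·-1652.733177 − 2636.533588·-53.730) / 3962.531520 = 42.479447

x=30.879 y=42.479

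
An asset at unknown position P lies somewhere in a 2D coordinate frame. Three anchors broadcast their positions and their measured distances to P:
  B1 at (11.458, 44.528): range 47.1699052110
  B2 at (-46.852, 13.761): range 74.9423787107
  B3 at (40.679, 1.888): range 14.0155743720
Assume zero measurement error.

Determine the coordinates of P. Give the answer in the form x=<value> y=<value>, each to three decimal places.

x=26.802 y=-0.077

eq1: (x − 11.458)² + (y − 44.528)² = 47.1699052110²
eq2: (x + 46.852)² + (y − 13.761)² = 74.9423787107²
eq3: (x − 40.679)² + (y − 1.888)² = 14.0155743720²
eq3−eq1, eq3−eq2 (x²,y² cancel):
  -58.442·x + 85.280·y = -1572.880670
  -175.062·x + 23.746·y = -4693.794362
det = -58.442·23.746 − 85.280·-175.062 = 13541.523628
x = (-1572.880670·23.746 − 85.280·-4693.794362) / 13541.523628 = 26.801796
y = (-58.442·-4693.794362 − -1572.880670·-175.062) / 13541.523628 = -0.076572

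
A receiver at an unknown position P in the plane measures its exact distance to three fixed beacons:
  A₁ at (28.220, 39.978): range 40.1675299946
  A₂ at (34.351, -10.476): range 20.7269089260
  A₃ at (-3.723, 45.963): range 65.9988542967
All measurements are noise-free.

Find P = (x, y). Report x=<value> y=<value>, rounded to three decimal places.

x=48.072 y=5.059

eq1: (x − 28.220)² + (y − 39.978)² = 40.1675299946²
eq2: (x − 34.351)² + (y + 10.476)² = 20.7269089260²
eq3: (x + 3.723)² + (y − 45.963)² = 65.9988542967²
eq2−eq1, eq2−eq3 (x²,y² cancel):
  -12.262·x + 100.908·y = -78.954605
  -76.148·x + 112.878·y = -3089.523694
det = -12.262·112.878 − 100.908·-76.148 = 6299.832348
x = (-78.954605·112.878 − 100.908·-3089.523694) / 6299.832348 = 48.071981
y = (-12.262·-3089.523694 − -78.954605·-76.148) / 6299.832348 = 5.059104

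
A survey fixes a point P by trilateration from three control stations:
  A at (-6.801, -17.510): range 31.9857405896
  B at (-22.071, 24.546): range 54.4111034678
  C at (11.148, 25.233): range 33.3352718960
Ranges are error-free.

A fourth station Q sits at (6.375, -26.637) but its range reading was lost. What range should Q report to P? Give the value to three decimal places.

eq1: (x + 6.801)² + (y + 17.510)² = 31.9857405896²
eq2: (x + 22.071)² + (y − 24.546)² = 54.4111034678²
eq3: (x − 11.148)² + (y − 25.233)² = 33.3352718960²
eq3−eq1, eq3−eq2 (x²,y² cancel):
  -35.898·x − 85.486·y = -319.975741
  -66.438·x − 1.374·y = -1520.674864
det = -35.898·-1.374 − -85.486·-66.438 = -5630.195016
x = (-319.975741·-1.374 − -85.486·-1520.674864) / -5630.195016 = 23.011062
y = (-35.898·-1520.674864 − -319.975741·-66.438) / -5630.195016 = -5.919979
|P − Q| = √((23.011062 − 6.375)² + (-5.919979 − -26.637)²) = 26.569785

26.570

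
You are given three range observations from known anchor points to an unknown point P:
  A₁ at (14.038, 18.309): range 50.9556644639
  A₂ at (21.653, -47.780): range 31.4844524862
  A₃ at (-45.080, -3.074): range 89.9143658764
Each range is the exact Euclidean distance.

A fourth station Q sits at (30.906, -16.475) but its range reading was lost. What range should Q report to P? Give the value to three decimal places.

eq1: (x − 14.038)² + (y − 18.309)² = 50.9556644639²
eq2: (x − 21.653)² + (y + 47.780)² = 31.4844524862²
eq3: (x + 45.080)² + (y + 3.074)² = 89.9143658764²
eq3−eq2, eq3−eq1 (x²,y² cancel):
  133.466·x − 89.412·y = 7803.447376
  118.236·x + 42.766·y = 3978.742499
det = 133.466·42.766 − -89.412·118.236 = 16279.524188
x = (7803.447376·42.766 − -89.412·3978.742499) / 16279.524188 = 42.351948
y = (133.466·3978.742499 − 7803.447376·118.236) / 16279.524188 = -24.056081
|P − Q| = √((42.351948 − 30.906)² + (-24.056081 − -16.475)²) = 13.728893

13.729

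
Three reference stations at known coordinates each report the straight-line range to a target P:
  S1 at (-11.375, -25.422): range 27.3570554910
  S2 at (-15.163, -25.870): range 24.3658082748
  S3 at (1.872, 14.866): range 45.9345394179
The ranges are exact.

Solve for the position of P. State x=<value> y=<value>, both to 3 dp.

eq1: (x + 11.375)² + (y + 25.422)² = 27.3570554910²
eq2: (x + 15.163)² + (y + 25.870)² = 24.3658082748²
eq3: (x − 1.872)² + (y − 14.866)² = 45.9345394179²
eq2−eq3, eq2−eq1 (x²,y² cancel):
  34.070·x + 81.472·y = -2190.960428
  7.576·x + 0.896·y = -278.220632
det = 34.070·0.896 − 81.472·7.576 = -586.705152
x = (-2190.960428·0.896 − 81.472·-278.220632) / -586.705152 = -35.288749
y = (34.070·-278.220632 − -2190.960428·7.576) / -586.705152 = -12.135123

x=-35.289 y=-12.135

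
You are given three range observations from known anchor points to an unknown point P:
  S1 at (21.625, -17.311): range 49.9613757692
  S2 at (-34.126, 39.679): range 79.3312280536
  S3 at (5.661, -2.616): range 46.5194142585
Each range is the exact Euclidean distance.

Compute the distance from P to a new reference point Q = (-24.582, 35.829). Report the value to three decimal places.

eq1: (x − 21.625)² + (y + 17.311)² = 49.9613757692²
eq2: (x + 34.126)² + (y − 39.679)² = 79.3312280536²
eq3: (x − 5.661)² + (y + 2.616)² = 46.5194142585²
eq2−eq1, eq2−eq3 (x²,y² cancel):
  111.502·x − 113.980·y = 1825.609105
  79.574·x − 84.590·y = 1429.271302
det = 111.502·-84.590 − -113.980·79.574 = -362.109660
x = (1825.609105·-84.590 − -113.980·1429.271302) / -362.109660 = -23.418510
y = (111.502·1429.271302 − 1825.609105·79.574) / -362.109660 = -38.926301
|P − Q| = √((-23.418510 − -24.582)² + (-38.926301 − 35.829)²) = 74.764355

74.764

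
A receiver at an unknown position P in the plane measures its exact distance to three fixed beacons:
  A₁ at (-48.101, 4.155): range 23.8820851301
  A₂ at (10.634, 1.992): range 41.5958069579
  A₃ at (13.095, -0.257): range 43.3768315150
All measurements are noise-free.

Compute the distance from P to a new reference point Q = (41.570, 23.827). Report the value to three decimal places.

eq1: (x + 48.101)² + (y − 4.155)² = 23.8820851301²
eq2: (x − 10.634)² + (y − 1.992)² = 41.5958069579²
eq3: (x − 13.095)² + (y + 0.257)² = 43.3768315150²
eq2−eq1, eq2−eq3 (x²,y² cancel):
  -117.470·x + 4.326·y = 3373.777372
  4.922·x − 4.498·y = -96.843302
det = -117.470·-4.498 − 4.326·4.922 = 507.087488
x = (3373.777372·-4.498 − 4.326·-96.843302) / 507.087488 = -29.100119
y = (-117.470·-96.843302 − 3373.777372·4.922) / 507.087488 = -10.312914
|P − Q| = √((-29.100119 − 41.570)² + (-10.312914 − 23.827)²) = 78.484390

78.484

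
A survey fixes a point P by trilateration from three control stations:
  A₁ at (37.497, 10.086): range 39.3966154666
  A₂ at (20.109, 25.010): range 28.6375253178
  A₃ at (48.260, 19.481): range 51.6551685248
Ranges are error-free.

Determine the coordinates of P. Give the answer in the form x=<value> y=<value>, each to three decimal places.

eq1: (x − 37.497)² + (y − 10.086)² = 39.3966154666²
eq2: (x − 20.109)² + (y − 25.010)² = 28.6375253178²
eq3: (x − 48.260)² + (y − 19.481)² = 51.6551685248²
eq3−eq1, eq3−eq2 (x²,y² cancel):
  -21.526·x − 18.790·y = -84.621431
  -56.302·x + 11.058·y = 169.483599
det = -21.526·11.058 − -18.790·-56.302 = -1295.949088
x = (-84.621431·11.058 − -18.790·169.483599) / -1295.949088 = -1.735294
y = (-21.526·169.483599 − -84.621431·-56.302) / -1295.949088 = 6.491505

x=-1.735 y=6.492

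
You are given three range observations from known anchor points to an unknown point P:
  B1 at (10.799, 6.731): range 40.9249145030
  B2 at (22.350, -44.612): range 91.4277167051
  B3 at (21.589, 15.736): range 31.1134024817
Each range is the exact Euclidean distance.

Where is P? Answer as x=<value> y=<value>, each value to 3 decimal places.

eq1: (x − 10.799)² + (y − 6.731)² = 40.9249145030²
eq2: (x − 22.350)² + (y + 44.612)² = 91.4277167051²
eq3: (x − 21.589)² + (y − 15.736)² = 31.1134024817²
eq2−eq1, eq2−eq3 (x²,y² cancel):
  -23.102·x + 102.686·y = 4356.350473
  -1.522·x + 120.696·y = 5614.937141
det = -23.102·120.696 − 102.686·-1.522 = -2632.030900
x = (4356.350473·120.696 − 102.686·5614.937141) / -2632.030900 = 19.293603
y = (-23.102·5614.937141 − 4356.350473·-1.522) / -2632.030900 = 46.764615

x=19.294 y=46.765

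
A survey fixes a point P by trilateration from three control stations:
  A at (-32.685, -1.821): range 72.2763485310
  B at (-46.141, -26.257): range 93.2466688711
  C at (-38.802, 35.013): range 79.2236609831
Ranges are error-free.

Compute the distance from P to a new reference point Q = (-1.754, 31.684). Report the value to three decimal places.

eq1: (x + 32.685)² + (y + 1.821)² = 72.2763485310²
eq2: (x + 46.141)² + (y + 26.257)² = 93.2466688711²
eq3: (x + 38.802)² + (y − 35.013)² = 79.2236609831²
eq2−eq3, eq2−eq1 (x²,y² cancel):
  14.678·x + 122.540·y = 2331.636239
  26.912·x + 48.872·y = 1724.274035
det = 14.678·48.872 − 122.540·26.912 = -2580.453264
x = (2331.636239·48.872 − 122.540·1724.274035) / -2580.453264 = 37.722370
y = (14.678·1724.274035 − 2331.636239·26.912) / -2580.453264 = 14.509118
|P − Q| = √((37.722370 − -1.754)² + (14.509118 − 31.684)²) = 43.050673

43.051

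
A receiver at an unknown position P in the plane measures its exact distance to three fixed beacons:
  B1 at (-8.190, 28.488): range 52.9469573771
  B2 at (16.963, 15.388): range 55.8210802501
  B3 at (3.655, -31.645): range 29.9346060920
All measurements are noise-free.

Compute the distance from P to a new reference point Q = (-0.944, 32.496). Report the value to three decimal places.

eq1: (x + 8.190)² + (y − 28.488)² = 52.9469573771²
eq2: (x − 16.963)² + (y − 15.388)² = 55.8210802501²
eq3: (x − 3.655)² + (y + 31.645)² = 29.9346060920²
eq3−eq1, eq3−eq2 (x²,y² cancel):
  -23.690·x + 120.266·y = -2043.422460
  26.616·x + 94.066·y = -2710.143495
det = -23.690·94.066 − 120.266·26.616 = -5429.423396
x = (-2043.422460·94.066 − 120.266·-2710.143495) / -5429.423396 = -24.629050
y = (-23.690·-2710.143495 − -2043.422460·26.616) / -5429.423396 = -21.842288
|P − Q| = √((-24.629050 − -0.944)² + (-21.842288 − 32.496)²) = 59.275890

59.276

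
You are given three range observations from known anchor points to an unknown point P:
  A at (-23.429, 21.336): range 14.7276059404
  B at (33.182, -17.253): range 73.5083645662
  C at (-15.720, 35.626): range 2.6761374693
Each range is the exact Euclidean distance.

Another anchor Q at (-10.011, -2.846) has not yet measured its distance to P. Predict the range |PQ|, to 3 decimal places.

eq1: (x + 23.429)² + (y − 21.336)² = 14.7276059404²
eq2: (x − 33.182)² + (y + 17.253)² = 73.5083645662²
eq3: (x + 15.720)² + (y − 35.626)² = 2.6761374693²
eq2−eq3, eq2−eq1 (x²,y² cancel):
  -97.804·x + 105.758·y = 5513.937092
  -113.222·x + 77.178·y = 4792.009088
det = -97.804·77.178 − 105.758·-113.222 = 4425.815164
x = (5513.937092·77.178 − 105.758·4792.009088) / 4425.815164 = -18.355638
y = (-97.804·4792.009088 − 5513.937092·-113.222) / 4425.815164 = 35.162184
|P − Q| = √((-18.355638 − -10.011)² + (35.162184 − -2.846)²) = 38.913430

38.913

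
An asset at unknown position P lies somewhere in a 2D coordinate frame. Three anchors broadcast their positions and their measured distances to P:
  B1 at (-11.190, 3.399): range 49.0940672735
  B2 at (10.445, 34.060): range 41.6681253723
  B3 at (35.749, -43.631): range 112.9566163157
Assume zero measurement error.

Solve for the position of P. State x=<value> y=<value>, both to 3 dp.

eq1: (x + 11.190)² + (y − 3.399)² = 49.0940672735²
eq2: (x − 10.445)² + (y − 34.060)² = 41.6681253723²
eq3: (x − 35.749)² + (y + 43.631)² = 112.9566163157²
eq2−eq1, eq2−eq3 (x²,y² cancel):
  -43.270·x − 61.322·y = -1806.407093
  50.608·x − 155.382·y = -9110.490960
det = -43.270·-155.382 − -61.322·50.608 = 9826.762916
x = (-1806.407093·-155.382 − -61.322·-9110.490960) / 9826.762916 = -28.289110
y = (-43.270·-9110.490960 − -1806.407093·50.608) / 9826.762916 = 49.419081

x=-28.289 y=49.419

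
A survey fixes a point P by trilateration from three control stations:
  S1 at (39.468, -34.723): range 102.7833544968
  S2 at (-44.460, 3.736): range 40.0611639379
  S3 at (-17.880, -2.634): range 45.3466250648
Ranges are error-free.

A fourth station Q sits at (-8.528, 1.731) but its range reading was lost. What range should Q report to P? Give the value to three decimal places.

eq1: (x − 39.468)² + (y + 34.723)² = 102.7833544968²
eq2: (x + 44.460)² + (y − 3.736)² = 40.0611639379²
eq3: (x + 17.880)² + (y + 2.634)² = 45.3466250648²
eq1−eq2, eq1−eq3 (x²,y² cancel):
  -167.856·x + 76.918·y = 8186.760649
  -114.696·x + 64.178·y = 6071.324160
det = -167.856·64.178 − 76.918·-114.696 = -1950.475440
x = (8186.760649·64.178 − 76.918·6071.324160) / -1950.475440 = -29.949525
y = (-167.856·6071.324160 − 8186.760649·-114.696) / -1950.475440 = 41.076902
|P − Q| = √((-29.949525 − -8.528)² + (41.076902 − 1.731)²) = 44.799350

44.799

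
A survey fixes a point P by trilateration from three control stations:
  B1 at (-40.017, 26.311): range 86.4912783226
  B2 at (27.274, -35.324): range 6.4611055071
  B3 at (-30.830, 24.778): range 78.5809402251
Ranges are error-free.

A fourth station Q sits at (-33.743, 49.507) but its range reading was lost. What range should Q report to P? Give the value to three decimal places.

98.915

eq1: (x + 40.017)² + (y − 26.311)² = 86.4912783226²
eq2: (x − 27.274)² + (y + 35.324)² = 6.4611055071²
eq3: (x + 30.830)² + (y − 24.778)² = 78.5809402251²
eq3−eq2, eq3−eq1 (x²,y² cancel):
  116.208·x − 120.204·y = 6560.436150
  -18.374·x + 3.066·y = -576.586233
det = 116.208·3.066 − -120.204·-18.374 = -1852.334568
x = (6560.436150·3.066 − -120.204·-576.586233) / -1852.334568 = 26.557661
y = (116.208·-576.586233 − 6560.436150·-18.374) / -1852.334568 = -28.902727
|P − Q| = √((26.557661 − -33.743)² + (-28.902727 − 49.507)²) = 98.915394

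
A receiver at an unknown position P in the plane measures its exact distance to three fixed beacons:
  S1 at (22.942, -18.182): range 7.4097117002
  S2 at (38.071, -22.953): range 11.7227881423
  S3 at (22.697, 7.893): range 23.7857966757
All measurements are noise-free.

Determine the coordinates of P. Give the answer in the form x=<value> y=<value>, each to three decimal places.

eq1: (x − 22.942)² + (y + 18.182)² = 7.4097117002²
eq2: (x − 38.071)² + (y + 22.953)² = 11.7227881423²
eq3: (x − 22.697)² + (y − 7.893)² = 23.7857966757²
eq3−eq2, eq3−eq1 (x²,y² cancel):
  30.748·x − 61.692·y = 1827.128354
  0.490·x − 52.150·y = 790.327526
det = 30.748·-52.150 − -61.692·0.490 = -1573.279120
x = (1827.128354·-52.150 − -61.692·790.327526) / -1573.279120 = 29.573810
y = (30.748·790.327526 − 1827.128354·0.490) / -1573.279120 = -14.877016

x=29.574 y=-14.877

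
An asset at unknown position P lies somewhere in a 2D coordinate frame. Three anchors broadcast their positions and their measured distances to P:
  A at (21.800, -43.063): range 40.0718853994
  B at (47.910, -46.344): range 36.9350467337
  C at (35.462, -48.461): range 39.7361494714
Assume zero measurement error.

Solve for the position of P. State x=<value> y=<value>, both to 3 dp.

eq1: (x − 21.800)² + (y + 43.063)² = 40.0718853994²
eq2: (x − 47.910)² + (y + 46.344)² = 36.9350467337²
eq3: (x − 35.462)² + (y + 48.461)² = 39.7361494714²
eq1−eq2, eq1−eq3 (x²,y² cancel):
  52.220·x − 6.562·y = 2355.030789
  27.324·x − 10.796·y = 1303.154421
det = 52.220·-10.796 − -6.562·27.324 = -384.467032
x = (2355.030789·-10.796 − -6.562·1303.154421) / -384.467032 = 43.888323
y = (52.220·1303.154421 − 2355.030789·27.324) / -384.467032 = -9.628557

x=43.888 y=-9.629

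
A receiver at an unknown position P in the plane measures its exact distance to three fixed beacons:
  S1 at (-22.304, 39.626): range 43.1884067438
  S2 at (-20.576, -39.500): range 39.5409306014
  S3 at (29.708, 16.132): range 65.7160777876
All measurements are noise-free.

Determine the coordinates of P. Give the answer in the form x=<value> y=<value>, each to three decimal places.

eq1: (x + 22.304)² + (y − 39.626)² = 43.1884067438²
eq2: (x + 20.576)² + (y + 39.500)² = 39.5409306014²
eq3: (x − 29.708)² + (y − 16.132)² = 65.7160777876²
eq3−eq2, eq3−eq1 (x²,y² cancel):
  -100.568·x − 111.264·y = 3595.932775
  -104.024·x + 46.988·y = 3378.246007
det = -100.568·46.988 − -111.264·-104.024 = -16299.615520
x = (3595.932775·46.988 − -111.264·3378.246007) / -16299.615520 = -33.426730
y = (-100.568·3378.246007 − 3595.932775·-104.024) / -16299.615520 = -2.105563

x=-33.427 y=-2.106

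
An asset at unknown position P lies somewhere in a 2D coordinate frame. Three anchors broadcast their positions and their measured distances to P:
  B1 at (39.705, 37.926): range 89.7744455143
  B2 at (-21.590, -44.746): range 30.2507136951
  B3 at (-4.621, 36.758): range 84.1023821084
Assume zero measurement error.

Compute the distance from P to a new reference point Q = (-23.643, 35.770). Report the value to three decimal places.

eq1: (x − 39.705)² + (y − 37.926)² = 89.7744455143²
eq2: (x + 21.590)² + (y + 44.746)² = 30.2507136951²
eq3: (x + 4.621)² + (y − 36.758)² = 84.1023821084²
eq1−eq3, eq1−eq2 (x²,y² cancel):
  -88.652·x − 2.336·y = -656.123905
  -122.590·x − 165.344·y = 6597.809503
det = -88.652·-165.344 − -2.336·-122.590 = 14371.706048
x = (-656.123905·-165.344 − -2.336·6597.809503) / 14371.706048 = 8.621011
y = (-88.652·6597.809503 − -656.123905·-122.590) / 14371.706048 = -46.295355
|P − Q| = √((8.621011 − -23.643)² + (-46.295355 − 35.770)²) = 88.179867

88.180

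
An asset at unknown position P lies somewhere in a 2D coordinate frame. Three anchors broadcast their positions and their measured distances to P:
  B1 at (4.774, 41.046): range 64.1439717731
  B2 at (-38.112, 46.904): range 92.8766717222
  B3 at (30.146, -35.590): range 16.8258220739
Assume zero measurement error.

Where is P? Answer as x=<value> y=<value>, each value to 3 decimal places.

eq1: (x − 4.774)² + (y − 41.046)² = 64.1439717731²
eq2: (x + 38.112)² + (y − 46.904)² = 92.8766717222²
eq3: (x − 30.146)² + (y + 35.590)² = 16.8258220739²
eq1−eq3, eq1−eq2 (x²,y² cancel):
  50.744·x − 153.272·y = 4299.205050
  -85.772·x + 11.716·y = -2566.682467
det = 50.744·11.716 − -153.272·-85.772 = -12551.929280
x = (4299.205050·11.716 − -153.272·-2566.682467) / -12551.929280 = 27.328952
y = (50.744·-2566.682467 − 4299.205050·-85.772) / -12551.929280 = -19.001675

x=27.329 y=-19.002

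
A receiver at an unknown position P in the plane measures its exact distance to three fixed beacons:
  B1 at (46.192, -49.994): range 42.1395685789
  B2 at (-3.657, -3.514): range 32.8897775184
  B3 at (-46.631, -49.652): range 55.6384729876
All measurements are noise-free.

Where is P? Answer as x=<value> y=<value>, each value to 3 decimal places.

x=6.946 y=-34.648

eq1: (x − 46.192)² + (y + 49.994)² = 42.1395685789²
eq2: (x + 3.657)² + (y + 3.514)² = 32.8897775184²
eq3: (x + 46.631)² + (y + 49.652)² = 55.6384729876²
eq2−eq1, eq2−eq3 (x²,y² cancel):
  99.698·x − 92.960·y = 3913.373280
  -85.948·x − 92.276·y = 2600.147209
det = 99.698·-92.276 − -92.960·-85.948 = -17189.458728
x = (3913.373280·-92.276 − -92.960·2600.147209) / -17189.458728 = 6.946161
y = (99.698·2600.147209 − 3913.373280·-85.948) / -17189.458728 = -34.647751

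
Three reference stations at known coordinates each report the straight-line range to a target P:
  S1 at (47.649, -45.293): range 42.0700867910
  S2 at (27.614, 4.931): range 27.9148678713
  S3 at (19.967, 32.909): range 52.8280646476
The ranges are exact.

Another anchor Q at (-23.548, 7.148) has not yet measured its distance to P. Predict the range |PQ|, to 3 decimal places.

eq1: (x − 47.649)² + (y + 45.293)² = 42.0700867910²
eq2: (x − 27.614)² + (y − 4.931)² = 27.9148678713²
eq3: (x − 19.967)² + (y − 32.909)² = 52.8280646476²
eq2−eq3, eq2−eq1 (x²,y² cancel):
  -15.294·x + 55.956·y = -1316.728953
  40.070·x − 100.448·y = 2544.382939
det = -15.294·-100.448 − 55.956·40.070 = -705.905208
x = (-1316.728953·-100.448 − 55.956·2544.382939) / -705.905208 = 14.323031
y = (-15.294·2544.382939 − -1316.728953·40.070) / -705.905208 = -19.616708
|P − Q| = √((14.323031 − -23.548)² + (-19.616708 − 7.148)²) = 46.374180

46.374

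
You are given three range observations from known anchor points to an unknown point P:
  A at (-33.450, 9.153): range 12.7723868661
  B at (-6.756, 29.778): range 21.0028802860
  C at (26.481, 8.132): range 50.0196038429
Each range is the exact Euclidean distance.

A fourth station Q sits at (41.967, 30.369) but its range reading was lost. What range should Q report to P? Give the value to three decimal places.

66.342

eq1: (x + 33.450)² + (y − 9.153)² = 12.7723868661²
eq2: (x + 6.756)² + (y − 29.778)² = 21.0028802860²
eq3: (x − 26.481)² + (y − 8.132)² = 50.0196038429²
eq3−eq1, eq3−eq2 (x²,y² cancel):
  -119.862·x + 2.042·y = 2774.134026
  -66.474·x + 43.292·y = 2225.839823
det = -119.862·43.292 − 2.042·-66.474 = -5053.325796
x = (2774.134026·43.292 − 2.042·2225.839823) / -5053.325796 = -22.866653
y = (-119.862·2225.839823 − 2774.134026·-66.474) / -5053.325796 = 16.303288
|P − Q| = √((-22.866653 − 41.967)² + (16.303288 − 30.369)²) = 66.341893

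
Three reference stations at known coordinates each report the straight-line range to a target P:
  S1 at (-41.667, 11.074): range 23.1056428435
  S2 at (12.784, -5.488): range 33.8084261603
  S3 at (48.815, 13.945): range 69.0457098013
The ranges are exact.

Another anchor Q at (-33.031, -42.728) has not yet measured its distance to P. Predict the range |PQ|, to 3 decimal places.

48.968

eq1: (x + 41.667)² + (y − 11.074)² = 23.1056428435²
eq2: (x − 12.784)² + (y + 5.488)² = 33.8084261603²
eq3: (x − 48.815)² + (y − 13.945)² = 69.0457098013²
eq1−eq2, eq1−eq3 (x²,y² cancel):
  108.902·x − 33.124·y = -2274.362513
  180.964·x + 5.742·y = -3514.844426
det = 108.902·5.742 − -33.124·180.964 = 6619.566820
x = (-2274.362513·5.742 − -33.124·-3514.844426) / 6619.566820 = -19.560962
y = (108.902·-3514.844426 − -2274.362513·180.964) / 6619.566820 = 4.351365
|P − Q| = √((-19.560962 − -33.031)² + (4.351365 − -42.728)²) = 48.968444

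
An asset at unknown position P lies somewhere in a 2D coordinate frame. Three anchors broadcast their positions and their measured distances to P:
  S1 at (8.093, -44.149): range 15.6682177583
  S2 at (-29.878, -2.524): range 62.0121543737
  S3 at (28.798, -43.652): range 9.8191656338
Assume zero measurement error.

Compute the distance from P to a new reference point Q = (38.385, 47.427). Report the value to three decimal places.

85.724

eq1: (x − 8.093)² + (y + 44.149)² = 15.6682177583²
eq2: (x + 29.878)² + (y + 2.524)² = 62.0121543737²
eq3: (x − 28.798)² + (y + 43.652)² = 9.8191656338²
eq1−eq2, eq1−eq3 (x²,y² cancel):
  -75.942·x + 83.250·y = -4715.579632
  41.410·x + 0.994·y = 869.268092
det = -75.942·0.994 − 83.250·41.410 = -3522.868848
x = (-4715.579632·0.994 − 83.250·869.268092) / -3522.868848 = 21.872473
y = (-75.942·869.268092 − -4715.579632·41.410) / -3522.868848 = -36.691174
|P − Q| = √((21.872473 − 38.385)² + (-36.691174 − 47.427)²) = 85.723572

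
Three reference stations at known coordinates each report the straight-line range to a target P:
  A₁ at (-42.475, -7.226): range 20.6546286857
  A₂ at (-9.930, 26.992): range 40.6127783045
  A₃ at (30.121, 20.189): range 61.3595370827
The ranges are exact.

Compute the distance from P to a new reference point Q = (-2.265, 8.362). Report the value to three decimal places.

28.350

eq1: (x + 42.475)² + (y + 7.226)² = 20.6546286857²
eq2: (x + 9.930)² + (y − 26.992)² = 40.6127783045²
eq3: (x − 30.121)² + (y − 20.189)² = 61.3595370827²
eq3−eq2, eq3−eq1 (x²,y² cancel):
  -80.102·x + 13.606·y = 1627.897631
  -145.192·x − 54.830·y = 3879.849444
det = -80.102·-54.830 − 13.606·-145.192 = 6367.475012
x = (1627.897631·-54.830 − 13.606·3879.849444) / 6367.475012 = -22.308193
y = (-80.102·3879.849444 − 1627.897631·-145.192) / 6367.475012 = -11.688462
|P − Q| = √((-22.308193 − -2.265)² + (-11.688462 − 8.362)²) = 28.350495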